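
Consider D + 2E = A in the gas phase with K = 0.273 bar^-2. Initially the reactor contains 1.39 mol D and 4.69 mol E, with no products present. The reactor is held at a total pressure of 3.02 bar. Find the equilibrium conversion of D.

Take 1.39 mol D as basis and let X be its fractional conversion, so ξ = 1.39X.
Mole table: n_D = 1.39 − 1.39X; n_E = 4.69 − 2.78X; n_A = 1.39X.
n_T = Σnᵢ = 6.08 − 2.78X.
y_i = n_i/n_T, p_i = y_i·P. K = p_A / (p_D p_E^2).
Equating to 0.273 bar^-2 and solving on 0 < X < 1: X = 0.546.

X = 0.546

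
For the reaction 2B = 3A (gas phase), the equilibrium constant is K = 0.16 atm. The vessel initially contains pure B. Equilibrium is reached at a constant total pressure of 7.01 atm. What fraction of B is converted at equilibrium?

X = 0.171

Basis: 1 mol B initially; let X = conversion of B. Extent ξ = 0.5X.
At extent ξ: n_B = 1 − X; n_A = 1.5X.
n_T = Σnᵢ = 1 + 0.5X.
With p_i = (n_i/n_T)P, K = p_A^3 / (p_B^2).
Setting this equal to 0.16 atm and taking the physical root (0 < X < 1) gives X = 0.171.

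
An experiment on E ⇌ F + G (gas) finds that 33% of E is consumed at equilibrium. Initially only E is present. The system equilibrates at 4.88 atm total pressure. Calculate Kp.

Basis: 1 mol E initially; let X = conversion of E. Extent ξ = X.
At extent ξ: n_E = 1 − X; n_F = X; n_G = X.
Summing: n_T = 1 + X.
At X = 0.33: n_E = 0.67, n_F = 0.33, n_G = 0.33, n_T = 1.33.
p_i = (n_i/n_T)·P. Kp = p_F p_G / (p_E) = 0.596 atm.

Kp = 0.596 atm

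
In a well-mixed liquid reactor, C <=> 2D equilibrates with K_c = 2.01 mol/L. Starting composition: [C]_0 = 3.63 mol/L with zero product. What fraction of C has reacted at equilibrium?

Let X = conversion of C; extent ξ = 3.63·X mol/L.
Concentrations: [C] = 3.63 − 3.63X; [D] = 7.26X.
K_c = [D]^2 / ([C]).
Equating to 2.01 mol/L: the physical root is X = 0.309.

X = 0.309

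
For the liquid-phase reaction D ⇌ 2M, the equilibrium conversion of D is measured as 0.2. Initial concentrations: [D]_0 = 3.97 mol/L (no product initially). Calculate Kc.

Kc = 0.794 mol/L

Let X = conversion of D.
Concentrations: [D] = 3.97 − 3.97X; [M] = 7.94X.
At X = 0.2: [D] = 3.18, [M] = 1.59.
Kc = [M]^2 / ([D]) = 0.794 mol/L.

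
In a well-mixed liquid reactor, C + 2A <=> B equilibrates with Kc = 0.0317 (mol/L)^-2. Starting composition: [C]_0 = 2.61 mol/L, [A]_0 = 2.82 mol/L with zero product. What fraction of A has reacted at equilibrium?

X = 0.237

Let X = conversion of A; extent ξ = 2.82X/2 mol/L.
Concentrations: [C] = 2.61 − 1.41X; [A] = 2.82 − 2.82X; [B] = 1.41X.
Kc = [B] / ([C] [A]^2).
Equating to 0.0317 (mol/L)^-2: the physical root is X = 0.237.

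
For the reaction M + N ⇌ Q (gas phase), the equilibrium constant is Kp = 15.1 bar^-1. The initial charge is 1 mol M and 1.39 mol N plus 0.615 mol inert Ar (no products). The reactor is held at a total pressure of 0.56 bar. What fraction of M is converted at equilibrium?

X = 0.714

Take 1 mol M as basis and let X be its fractional conversion, so ξ = X.
Moles: n_M = 1 − X; n_N = 1.39 − X; n_Q = X; n_I = 0.615 (inert).
n_T = Σnᵢ = 3 − X.
With p_i = (n_i/n_T)P, Kp = p_Q / (p_M p_N).
Substituting and setting equal to 15.1 bar^-1 gives a polynomial in X; the root in (0,1) is X = 0.714.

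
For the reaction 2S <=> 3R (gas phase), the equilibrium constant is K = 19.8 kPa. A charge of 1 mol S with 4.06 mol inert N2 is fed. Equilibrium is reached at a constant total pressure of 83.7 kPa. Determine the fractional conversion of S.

X = 0.470

Let X = conversion of S (basis 1 mol S); extent of reaction ξ = 0.5X.
At extent ξ: n_S = 1 − X; n_R = 1.5X; n_I = 4.06 (inert).
Total moles n_T = 5.06 + 0.5X.
With p_i = (n_i/n_T)P, K = p_R^3 / (p_S^2).
Setting this equal to 19.8 kPa and taking the physical root (0 < X < 1) gives X = 0.470.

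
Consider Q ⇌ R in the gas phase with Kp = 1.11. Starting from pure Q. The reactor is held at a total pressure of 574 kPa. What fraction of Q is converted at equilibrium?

X = 0.526

Let X = conversion of Q (basis 1 mol Q); extent of reaction ξ = X.
At extent ξ: n_Q = 1 − X; n_R = X.
n_T stays at 1 (no change in mole number).
Mole fractions y_i = n_i/n_T; Kp = p_R / (p_Q) with p_i = y_i·P.
This yields a degree-1 equation in X; solving on (0,1), X = 0.526.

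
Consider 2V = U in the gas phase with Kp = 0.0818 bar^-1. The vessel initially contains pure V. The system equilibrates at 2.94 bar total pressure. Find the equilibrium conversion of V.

Basis: 1 mol V initially; let X = conversion of V. Extent ξ = 0.5X.
Moles: n_V = 1 − X; n_U = 0.5X.
Total moles n_T = 1 − 0.5X.
With p_i = (n_i/n_T)P, Kp = p_U / (p_V^2).
Setting this equal to 0.0818 bar^-1 and taking the physical root (0 < X < 1) gives X = 0.286.

X = 0.286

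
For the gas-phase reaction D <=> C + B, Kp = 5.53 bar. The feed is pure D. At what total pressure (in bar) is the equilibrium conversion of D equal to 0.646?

Basis: 1 mol D initially; let X = conversion of D. Extent ξ = X.
Moles: n_D = 1 − X; n_C = X; n_B = X.
n_T = Σnᵢ = 1 + X.
Kp = p_C p_B / (p_D) with p_i = (n_i/n_T)·P.
At X = 0.646: the mole-fraction product g(X) = Π y_i^ν_i = 0.7162. Since Kp = g(X)·P^{1}, P = (Kp/g)^(1/1) = (5.53/0.7162)^(1/1) = 7.72 bar.

P = 7.72 bar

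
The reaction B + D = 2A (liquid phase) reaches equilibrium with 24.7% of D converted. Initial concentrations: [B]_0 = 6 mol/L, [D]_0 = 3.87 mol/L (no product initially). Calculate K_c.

Let X = conversion of D.
Concentrations: [B] = 6 − 3.87X; [D] = 3.87 − 3.87X; [A] = 7.74X.
At X = 0.247: [B] = 5.04, [D] = 2.91, [A] = 1.91.
K_c = [A]^2 / ([B] [D]) = 0.249.

K_c = 0.249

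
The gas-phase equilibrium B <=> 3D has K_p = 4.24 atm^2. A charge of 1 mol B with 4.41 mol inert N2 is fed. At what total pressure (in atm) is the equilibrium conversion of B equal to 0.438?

Let X = conversion of B (basis 1 mol B); extent of reaction ξ = X.
At extent ξ: n_B = 1 − X; n_D = 3X; n_I = 4.41 (inert).
Summing: n_T = 5.41 + 2X.
K_p = p_D^3 / (p_B) with p_i = (n_i/n_T)·P.
At X = 0.438: the mole-fraction product g(X) = Π y_i^ν_i = 0.1022. Since K_p = g(X)·P^{2}, P = (K_p/g)^(1/2) = (4.24/0.1022)^(1/2) = 6.44 atm.

P = 6.44 atm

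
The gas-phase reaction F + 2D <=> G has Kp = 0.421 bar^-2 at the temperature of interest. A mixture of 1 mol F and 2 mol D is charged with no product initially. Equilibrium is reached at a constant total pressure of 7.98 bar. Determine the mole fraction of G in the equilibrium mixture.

Let X = conversion of F (basis 1 mol F); extent of reaction ξ = X.
At extent ξ: n_F = 1 − X; n_D = 2 − 2X; n_G = X.
Summing: n_T = 3 − 2X.
y_i = n_i/n_T, p_i = y_i·P. Kp = p_G / (p_F p_D^2).
Equating to 0.421 bar^-2 and solving on 0 < X < 1: X = 0.749.
Then n_G = 0.749, n_T = 1.5, so y_G = 0.499.

y_G = 0.499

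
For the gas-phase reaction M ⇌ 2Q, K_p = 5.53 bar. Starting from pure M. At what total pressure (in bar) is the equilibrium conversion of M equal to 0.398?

P = 7.35 bar

Take 1 mol M as basis and let X be its fractional conversion, so ξ = X.
Species balance: n_M = 1 − X; n_Q = 2X.
Summing: n_T = 1 + X.
K_p = p_Q^2 / (p_M) with p_i = (n_i/n_T)·P.
At X = 0.398: the mole-fraction product g(X) = Π y_i^ν_i = 0.7529. Since K_p = g(X)·P^{1}, P = (K_p/g)^(1/1) = (5.53/0.7529)^(1/1) = 7.35 bar.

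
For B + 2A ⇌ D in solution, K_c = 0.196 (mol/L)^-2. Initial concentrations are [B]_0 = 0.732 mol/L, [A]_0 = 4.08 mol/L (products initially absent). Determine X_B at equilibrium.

X = 0.656

Let X = conversion of B; extent ξ = 0.732·X mol/L.
Concentrations: [B] = 0.732 − 0.732X; [A] = 4.08 − 1.46X; [D] = 0.732X.
K_c = [D] / ([B] [A]^2).
Solving K_c = 0.196 for X ∈ (0,1): X = 0.656.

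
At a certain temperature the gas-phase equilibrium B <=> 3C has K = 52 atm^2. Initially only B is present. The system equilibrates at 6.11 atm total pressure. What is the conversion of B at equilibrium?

Take 1 mol B as basis and let X be its fractional conversion, so ξ = X.
Moles: n_B = 1 − X; n_C = 3X.
n_T = Σnᵢ = 1 + 2X.
Mole fractions y_i = n_i/n_T; K = p_C^3 / (p_B) with p_i = y_i·P.
Equating to 52 atm^2 and solving on 0 < X < 1: X = 0.469.

X = 0.469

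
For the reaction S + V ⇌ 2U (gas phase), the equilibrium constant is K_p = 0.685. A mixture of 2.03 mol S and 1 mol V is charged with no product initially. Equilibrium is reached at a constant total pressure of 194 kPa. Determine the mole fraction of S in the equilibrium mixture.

Take 1 mol V as basis and let X be its fractional conversion, so ξ = X.
Mole table: n_S = 2.03 − X; n_V = 1 − X; n_U = 2X.
n_T stays at 3.03 (no change in mole number).
Mole fractions y_i = n_i/n_T; K_p = p_U^2 / (p_S p_V) with p_i = y_i·P.
Equating to 0.685 and solving on 0 < X < 1: X = 0.406.
Then n_S = 1.62, n_T = 3.03, so y_S = 0.536.

y_S = 0.536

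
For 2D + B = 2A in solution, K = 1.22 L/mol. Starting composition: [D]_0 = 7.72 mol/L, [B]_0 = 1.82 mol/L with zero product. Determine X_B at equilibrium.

Let X = conversion of B; extent ξ = 1.82·X mol/L.
Concentrations: [D] = 7.72 − 3.64X; [B] = 1.82 − 1.82X; [A] = 3.64X.
K = [A]^2 / ([D]^2 [B]).
Solving K = 1.22 for X ∈ (0,1): X = 0.821.

X = 0.821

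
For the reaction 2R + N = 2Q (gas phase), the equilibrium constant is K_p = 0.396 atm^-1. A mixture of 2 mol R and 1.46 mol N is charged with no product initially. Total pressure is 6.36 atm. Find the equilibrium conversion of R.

Let X = conversion of R (basis 2 mol R); extent of reaction ξ = X.
Moles: n_R = 2 − 2X; n_N = 1.46 − X; n_Q = 2X.
Summing: n_T = 3.46 − X.
Mole fractions y_i = n_i/n_T; K_p = p_Q^2 / (p_R^2 p_N) with p_i = y_i·P.
This yields a degree-3 equation in X; solving on (0,1), X = 0.477.

X = 0.477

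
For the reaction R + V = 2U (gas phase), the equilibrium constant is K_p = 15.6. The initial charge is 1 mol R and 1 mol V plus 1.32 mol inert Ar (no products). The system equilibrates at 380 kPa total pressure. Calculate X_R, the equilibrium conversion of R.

Basis: 1 mol R initially; let X = conversion of R. Extent ξ = X.
Mole table: n_R = 1 − X; n_V = 1 − X; n_U = 2X; n_I = 1.32 (inert).
Total moles n_T = 3.32 (Δν = 0, constant).
y_i = n_i/n_T, p_i = y_i·P. K_p = p_U^2 / (p_R p_V).
Setting this equal to 15.6 and taking the physical root (0 < X < 1) gives X = 0.664.

X = 0.664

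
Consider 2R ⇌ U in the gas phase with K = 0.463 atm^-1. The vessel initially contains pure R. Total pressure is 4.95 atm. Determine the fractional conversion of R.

Basis: 1 mol R initially; let X = conversion of R. Extent ξ = 0.5X.
Moles: n_R = 1 − X; n_U = 0.5X.
n_T = Σnᵢ = 1 − 0.5X.
With p_i = (n_i/n_T)P, K = p_U / (p_R^2).
Setting this equal to 0.463 atm^-1 and taking the physical root (0 < X < 1) gives X = 0.686.

X = 0.686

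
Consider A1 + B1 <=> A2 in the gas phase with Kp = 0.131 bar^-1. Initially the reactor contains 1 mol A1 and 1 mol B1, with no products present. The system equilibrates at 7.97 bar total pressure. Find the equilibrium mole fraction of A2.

Let X = conversion of A1 (basis 1 mol A1); extent of reaction ξ = X.
Species balance: n_A1 = 1 − X; n_B1 = 1 − X; n_A2 = X.
Total moles n_T = 2 − X.
With p_i = (n_i/n_T)P, Kp = p_A2 / (p_A1 p_B1).
Equating to 0.131 bar^-1 and solving on 0 < X < 1: X = 0.301.
Then n_A2 = 0.301, n_T = 1.7, so y_A2 = 0.177.

y_A2 = 0.177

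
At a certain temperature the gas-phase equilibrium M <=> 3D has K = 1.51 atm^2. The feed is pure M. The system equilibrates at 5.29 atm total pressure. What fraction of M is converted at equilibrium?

Basis: 1 mol M initially; let X = conversion of M. Extent ξ = X.
Species balance: n_M = 1 − X; n_D = 3X.
Total moles n_T = 1 + 2X.
y_i = n_i/n_T, p_i = y_i·P. K = p_D^3 / (p_M).
Equating to 1.51 atm^2 and solving on 0 < X < 1: X = 0.141.

X = 0.141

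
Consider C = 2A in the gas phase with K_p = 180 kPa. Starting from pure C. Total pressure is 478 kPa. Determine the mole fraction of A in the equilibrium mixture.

y_A = 0.454

Basis: 1 mol C initially; let X = conversion of C. Extent ξ = X.
Species balance: n_C = 1 − X; n_A = 2X.
Total moles n_T = 1 + X.
y_i = n_i/n_T, p_i = y_i·P. K_p = p_A^2 / (p_C).
This yields a degree-2 equation in X; solving on (0,1), X = 0.293.
Then n_A = 0.587, n_T = 1.29, so y_A = 0.454.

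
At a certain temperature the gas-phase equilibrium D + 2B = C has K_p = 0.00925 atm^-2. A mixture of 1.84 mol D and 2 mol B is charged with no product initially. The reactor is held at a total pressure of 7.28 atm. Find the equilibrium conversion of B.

X = 0.181

Take 2 mol B as basis and let X be its fractional conversion, so ξ = X.
Mole table: n_D = 1.84 − X; n_B = 2 − 2X; n_C = X.
Total moles n_T = 3.84 − 2X.
With p_i = (n_i/n_T)P, K_p = p_C / (p_D p_B^2).
Equating to 0.00925 atm^-2 and solving on 0 < X < 1: X = 0.181.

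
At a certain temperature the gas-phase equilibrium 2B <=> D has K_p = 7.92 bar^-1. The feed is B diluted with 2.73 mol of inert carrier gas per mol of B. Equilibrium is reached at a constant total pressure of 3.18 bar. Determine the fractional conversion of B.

Basis: 1 mol B initially; let X = conversion of B. Extent ξ = 0.5X.
Species balance: n_B = 1 − X; n_D = 0.5X; n_I = 2.73 (inert).
Total moles n_T = 3.73 − 0.5X.
y_i = n_i/n_T, p_i = y_i·P. K_p = p_D / (p_B^2).
Equating to 7.92 bar^-1 and solving on 0 < X < 1: X = 0.773.

X = 0.773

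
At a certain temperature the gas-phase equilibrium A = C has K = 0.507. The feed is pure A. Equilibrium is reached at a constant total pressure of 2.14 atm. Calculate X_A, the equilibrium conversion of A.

X = 0.336

Take 1 mol A as basis and let X be its fractional conversion, so ξ = X.
Mole table: n_A = 1 − X; n_C = X.
Since Δν = 0, n_T = 1 throughout.
y_i = n_i/n_T, p_i = y_i·P. K = p_C / (p_A).
Substituting and setting equal to 0.507 gives a polynomial in X; the root in (0,1) is X = 0.336.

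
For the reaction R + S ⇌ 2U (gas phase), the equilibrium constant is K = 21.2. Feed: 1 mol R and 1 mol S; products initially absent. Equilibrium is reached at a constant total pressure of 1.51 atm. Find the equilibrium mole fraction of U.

y_U = 0.697

Take 1 mol R as basis and let X be its fractional conversion, so ξ = X.
Species balance: n_R = 1 − X; n_S = 1 − X; n_U = 2X.
Since Δν = 0, n_T = 2 throughout.
Mole fractions y_i = n_i/n_T; K = p_U^2 / (p_R p_S) with p_i = y_i·P.
This yields a degree-2 equation in X; solving on (0,1), X = 0.697.
Then n_U = 1.39, n_T = 2, so y_U = 0.697.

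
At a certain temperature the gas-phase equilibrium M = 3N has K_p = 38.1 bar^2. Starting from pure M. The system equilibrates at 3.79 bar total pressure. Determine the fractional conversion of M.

Basis: 1 mol M initially; let X = conversion of M. Extent ξ = X.
Species balance: n_M = 1 − X; n_N = 3X.
Summing: n_T = 1 + 2X.
Mole fractions y_i = n_i/n_T; K_p = p_N^3 / (p_M) with p_i = y_i·P.
Equating to 38.1 bar^2 and solving on 0 < X < 1: X = 0.578.

X = 0.578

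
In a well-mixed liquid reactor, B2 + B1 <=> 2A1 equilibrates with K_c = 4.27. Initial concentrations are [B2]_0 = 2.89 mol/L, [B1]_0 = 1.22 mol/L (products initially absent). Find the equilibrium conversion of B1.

X = 0.713

Let X = conversion of B1; extent ξ = 1.22·X mol/L.
Concentrations: [B2] = 2.89 − 1.22X; [B1] = 1.22 − 1.22X; [A1] = 2.44X.
K_c = [A1]^2 / ([B2] [B1]).
This equals 4.27 at X = 0.713 (the root in 0 < X < 1).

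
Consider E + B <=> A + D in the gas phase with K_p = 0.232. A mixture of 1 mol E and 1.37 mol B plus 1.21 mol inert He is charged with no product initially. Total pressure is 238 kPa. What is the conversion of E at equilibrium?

Take 1 mol E as basis and let X be its fractional conversion, so ξ = X.
Species balance: n_E = 1 − X; n_B = 1.37 − X; n_A = X; n_D = X; n_I = 1.21 (inert).
Total moles n_T = 3.58 (Δν = 0, constant).
With p_i = (n_i/n_T)P, K_p = p_A p_D / (p_E p_B).
Setting this equal to 0.232 and taking the physical root (0 < X < 1) gives X = 0.378.

X = 0.378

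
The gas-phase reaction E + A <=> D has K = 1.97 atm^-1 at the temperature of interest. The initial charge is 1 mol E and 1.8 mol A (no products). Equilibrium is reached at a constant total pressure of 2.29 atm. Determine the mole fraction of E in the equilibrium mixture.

Take 1 mol E as basis and let X be its fractional conversion, so ξ = X.
Species balance: n_E = 1 − X; n_A = 1.8 − X; n_D = X.
Total moles n_T = 2.8 − X.
With p_i = (n_i/n_T)P, K = p_D / (p_E p_A).
Substituting and setting equal to 1.97 atm^-1 gives a polynomial in X; the root in (0,1) is X = 0.702.
Then n_E = 0.298, n_T = 2.1, so y_E = 0.142.

y_E = 0.142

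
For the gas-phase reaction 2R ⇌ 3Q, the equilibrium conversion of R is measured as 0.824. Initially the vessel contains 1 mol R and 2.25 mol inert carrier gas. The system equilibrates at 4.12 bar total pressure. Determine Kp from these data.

Take 1 mol R as basis and let X be its fractional conversion, so ξ = 0.5X.
Moles: n_R = 1 − X; n_Q = 1.5X; n_I = 2.25 (inert).
Summing: n_T = 3.25 + 0.5X.
At X = 0.824: n_R = 0.176, n_Q = 1.24, n_T = 3.66.
p_i = (n_i/n_T)·P. Kp = p_Q^3 / (p_R^2) = 68.6 bar.

Kp = 68.6 bar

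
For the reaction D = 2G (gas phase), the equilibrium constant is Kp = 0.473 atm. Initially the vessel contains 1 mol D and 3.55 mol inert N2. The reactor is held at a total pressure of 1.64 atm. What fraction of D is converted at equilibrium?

Take 1 mol D as basis and let X be its fractional conversion, so ξ = X.
At extent ξ: n_D = 1 − X; n_G = 2X; n_I = 3.55 (inert).
Total moles n_T = 4.55 + X.
Mole fractions y_i = n_i/n_T; Kp = p_G^2 / (p_D) with p_i = y_i·P.
Equating to 0.473 atm and solving on 0 < X < 1: X = 0.447.

X = 0.447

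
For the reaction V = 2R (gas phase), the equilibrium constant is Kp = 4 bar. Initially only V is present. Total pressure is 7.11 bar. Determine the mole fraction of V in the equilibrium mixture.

Take 1 mol V as basis and let X be its fractional conversion, so ξ = X.
Mole table: n_V = 1 − X; n_R = 2X.
n_T = Σnᵢ = 1 + X.
Mole fractions y_i = n_i/n_T; Kp = p_R^2 / (p_V) with p_i = y_i·P.
Setting this equal to 4 bar and taking the physical root (0 < X < 1) gives X = 0.351.
Then n_V = 0.649, n_T = 1.35, so y_V = 0.480.

y_V = 0.480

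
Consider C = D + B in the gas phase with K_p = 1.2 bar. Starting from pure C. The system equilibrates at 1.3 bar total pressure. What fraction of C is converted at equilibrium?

X = 0.693

Let X = conversion of C (basis 1 mol C); extent of reaction ξ = X.
At extent ξ: n_C = 1 − X; n_D = X; n_B = X.
Summing: n_T = 1 + X.
Mole fractions y_i = n_i/n_T; K_p = p_D p_B / (p_C) with p_i = y_i·P.
Substituting and setting equal to 1.2 bar gives a polynomial in X; the root in (0,1) is X = 0.693.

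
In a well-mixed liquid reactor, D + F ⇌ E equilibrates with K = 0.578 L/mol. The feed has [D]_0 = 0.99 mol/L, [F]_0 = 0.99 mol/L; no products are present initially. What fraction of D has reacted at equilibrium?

Let X = conversion of D; extent ξ = 0.99·X mol/L.
Concentrations: [D] = 0.99 − 0.99X; [F] = 0.99 − 0.99X; [E] = 0.99X.
K = [E] / ([D] [F]).
Solving K = 0.578 for X ∈ (0,1): X = 0.289.

X = 0.289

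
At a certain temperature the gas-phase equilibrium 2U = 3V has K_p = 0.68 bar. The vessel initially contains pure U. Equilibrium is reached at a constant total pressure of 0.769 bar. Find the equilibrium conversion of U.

X = 0.456

Basis: 1 mol U initially; let X = conversion of U. Extent ξ = 0.5X.
At extent ξ: n_U = 1 − X; n_V = 1.5X.
Summing: n_T = 1 + 0.5X.
With p_i = (n_i/n_T)P, K_p = p_V^3 / (p_U^2).
Setting this equal to 0.68 bar and taking the physical root (0 < X < 1) gives X = 0.456.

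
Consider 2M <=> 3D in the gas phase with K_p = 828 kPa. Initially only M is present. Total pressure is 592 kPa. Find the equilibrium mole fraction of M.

y_M = 0.396

Let X = conversion of M (basis 1 mol M); extent of reaction ξ = 0.5X.
Moles: n_M = 1 − X; n_D = 1.5X.
n_T = Σnᵢ = 1 + 0.5X.
Mole fractions y_i = n_i/n_T; K_p = p_D^3 / (p_M^2) with p_i = y_i·P.
Equating to 828 kPa and solving on 0 < X < 1: X = 0.504.
Then n_M = 0.496, n_T = 1.25, so y_M = 0.396.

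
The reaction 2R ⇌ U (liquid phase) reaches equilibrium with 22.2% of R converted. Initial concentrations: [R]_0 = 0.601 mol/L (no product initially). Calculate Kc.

Kc = 0.305 L/mol

Let X = conversion of R.
Concentrations: [R] = 0.601 − 0.601X; [U] = 0.3X.
At X = 0.222: [R] = 0.468, [U] = 0.0667.
Kc = [U] / ([R]^2) = 0.305 L/mol.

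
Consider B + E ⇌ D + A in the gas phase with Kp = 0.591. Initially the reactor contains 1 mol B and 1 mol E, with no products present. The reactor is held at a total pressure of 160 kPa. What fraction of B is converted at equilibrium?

Let X = conversion of B (basis 1 mol B); extent of reaction ξ = X.
Mole table: n_B = 1 − X; n_E = 1 − X; n_D = X; n_A = X.
n_T stays at 2 (no change in mole number).
Mole fractions y_i = n_i/n_T; Kp = p_D p_A / (p_B p_E) with p_i = y_i·P.
Equating to 0.591 and solving on 0 < X < 1: X = 0.435.

X = 0.435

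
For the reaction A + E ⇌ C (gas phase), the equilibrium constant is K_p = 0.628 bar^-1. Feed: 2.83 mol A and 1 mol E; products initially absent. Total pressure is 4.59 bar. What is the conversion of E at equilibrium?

Let X = conversion of E (basis 1 mol E); extent of reaction ξ = X.
Moles: n_A = 2.83 − X; n_E = 1 − X; n_C = X.
n_T = Σnᵢ = 3.83 − X.
With p_i = (n_i/n_T)P, K_p = p_C / (p_A p_E).
Substituting and setting equal to 0.628 bar^-1 gives a polynomial in X; the root in (0,1) is X = 0.664.

X = 0.664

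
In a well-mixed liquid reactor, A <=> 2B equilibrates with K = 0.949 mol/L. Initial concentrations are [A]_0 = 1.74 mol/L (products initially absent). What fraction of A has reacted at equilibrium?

X = 0.307

Let X = conversion of A; extent ξ = 1.74·X mol/L.
Concentrations: [A] = 1.74 − 1.74X; [B] = 3.48X.
K = [B]^2 / ([A]).
Setting equal to 0.949 and solving for X on (0,1) gives X = 0.307.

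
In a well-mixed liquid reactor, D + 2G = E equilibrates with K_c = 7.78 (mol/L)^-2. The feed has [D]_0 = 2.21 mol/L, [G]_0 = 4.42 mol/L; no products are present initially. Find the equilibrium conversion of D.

Let X = conversion of D; extent ξ = 2.21·X mol/L.
Concentrations: [D] = 2.21 − 2.21X; [G] = 4.42 − 4.42X; [E] = 2.21X.
K_c = [E] / ([D] [G]^2).
Solving K_c = 7.78 for X ∈ (0,1): X = 0.824.

X = 0.824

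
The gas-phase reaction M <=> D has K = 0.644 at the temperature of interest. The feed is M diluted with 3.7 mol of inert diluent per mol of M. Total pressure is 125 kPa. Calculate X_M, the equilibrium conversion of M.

Let X = conversion of M (basis 1 mol M); extent of reaction ξ = X.
Moles: n_M = 1 − X; n_D = X; n_I = 3.7 (inert).
n_T stays at 4.7 (no change in mole number).
With p_i = (n_i/n_T)P, K = p_D / (p_M).
This yields a degree-1 equation in X; solving on (0,1), X = 0.392.

X = 0.392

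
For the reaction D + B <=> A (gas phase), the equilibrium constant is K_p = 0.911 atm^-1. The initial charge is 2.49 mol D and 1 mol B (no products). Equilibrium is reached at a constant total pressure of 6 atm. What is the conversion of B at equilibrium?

X = 0.775

Let X = conversion of B (basis 1 mol B); extent of reaction ξ = X.
At extent ξ: n_D = 2.49 − X; n_B = 1 − X; n_A = X.
n_T = Σnᵢ = 3.49 − X.
y_i = n_i/n_T, p_i = y_i·P. K_p = p_A / (p_D p_B).
Setting this equal to 0.911 atm^-1 and taking the physical root (0 < X < 1) gives X = 0.775.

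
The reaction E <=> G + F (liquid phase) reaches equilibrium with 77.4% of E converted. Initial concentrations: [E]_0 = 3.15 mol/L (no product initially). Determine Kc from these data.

Let X = conversion of E.
Concentrations: [E] = 3.15 − 3.15X; [G] = 3.15X; [F] = 3.15X.
At X = 0.774: [E] = 0.712, [G] = 2.44, [F] = 2.44.
Kc = [G] [F] / ([E]) = 8.35 mol/L.

Kc = 8.35 mol/L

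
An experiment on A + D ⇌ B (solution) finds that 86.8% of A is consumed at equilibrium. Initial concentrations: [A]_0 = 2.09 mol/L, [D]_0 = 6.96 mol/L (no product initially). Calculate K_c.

K_c = 1.28 L/mol

Let X = conversion of A.
Concentrations: [A] = 2.09 − 2.09X; [D] = 6.96 − 2.09X; [B] = 2.09X.
At X = 0.868: [A] = 0.276, [D] = 5.15, [B] = 1.81.
K_c = [B] / ([A] [D]) = 1.28 L/mol.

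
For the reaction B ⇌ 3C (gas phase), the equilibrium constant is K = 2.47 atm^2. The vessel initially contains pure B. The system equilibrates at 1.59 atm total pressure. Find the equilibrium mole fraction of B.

y_B = 0.321

Let X = conversion of B (basis 1 mol B); extent of reaction ξ = X.
Moles: n_B = 1 − X; n_C = 3X.
n_T = Σnᵢ = 1 + 2X.
y_i = n_i/n_T, p_i = y_i·P. K = p_C^3 / (p_B).
Equating to 2.47 atm^2 and solving on 0 < X < 1: X = 0.414.
Then n_B = 0.586, n_T = 1.83, so y_B = 0.321.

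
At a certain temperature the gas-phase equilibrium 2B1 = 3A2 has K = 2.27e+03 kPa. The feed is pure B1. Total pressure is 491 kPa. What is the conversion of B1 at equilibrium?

Basis: 1 mol B1 initially; let X = conversion of B1. Extent ξ = 0.5X.
Mole table: n_B1 = 1 − X; n_A2 = 1.5X.
n_T = Σnᵢ = 1 + 0.5X.
Mole fractions y_i = n_i/n_T; K = p_A2^3 / (p_B1^2) with p_i = y_i·P.
Substituting and setting equal to 2.27e+03 kPa gives a polynomial in X; the root in (0,1) is X = 0.629.

X = 0.629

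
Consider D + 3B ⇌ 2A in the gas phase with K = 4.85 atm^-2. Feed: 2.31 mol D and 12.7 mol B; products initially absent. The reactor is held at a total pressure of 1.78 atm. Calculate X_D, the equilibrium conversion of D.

X = 0.839

Basis: 2.31 mol D initially; let X = conversion of D. Extent ξ = 2.31X.
Moles: n_D = 2.31 − 2.31X; n_B = 12.7 − 6.93X; n_A = 4.62X.
Summing: n_T = 15 − 4.62X.
With p_i = (n_i/n_T)P, K = p_A^2 / (p_D p_B^3).
This yields a degree-4 equation in X; solving on (0,1), X = 0.839.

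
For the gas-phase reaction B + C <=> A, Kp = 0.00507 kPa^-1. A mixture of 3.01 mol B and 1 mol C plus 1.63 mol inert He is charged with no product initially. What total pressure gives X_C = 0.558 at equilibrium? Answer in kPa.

Take 1 mol C as basis and let X be its fractional conversion, so ξ = X.
Moles: n_B = 3.01 − X; n_C = 1 − X; n_A = X; n_I = 1.63 (inert).
n_T = Σnᵢ = 5.64 − X.
Kp = p_A / (p_B p_C) with p_i = (n_i/n_T)·P.
At X = 0.558: the mole-fraction product g(X) = Π y_i^ν_i = 2.617. Since Kp = g(X)·P^{-1}, P = (g/Kp)^(1/1) = (2.617/0.00507)^(1/1) = 516 kPa.

P = 516 kPa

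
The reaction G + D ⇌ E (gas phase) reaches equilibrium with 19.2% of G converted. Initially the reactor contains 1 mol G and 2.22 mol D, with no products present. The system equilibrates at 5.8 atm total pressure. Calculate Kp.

Take 1 mol G as basis and let X be its fractional conversion, so ξ = X.
Species balance: n_G = 1 − X; n_D = 2.22 − X; n_E = X.
n_T = Σnᵢ = 3.22 − X.
At X = 0.192: n_G = 0.808, n_D = 2.03, n_E = 0.192, n_T = 3.03.
p_i = (n_i/n_T)·P. Kp = p_E / (p_G p_D) = 0.0612 atm^-1.

Kp = 0.0612 atm^-1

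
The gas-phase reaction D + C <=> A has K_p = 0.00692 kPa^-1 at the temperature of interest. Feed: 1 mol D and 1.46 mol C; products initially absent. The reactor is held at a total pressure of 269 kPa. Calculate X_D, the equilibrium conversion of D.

Take 1 mol D as basis and let X be its fractional conversion, so ξ = X.
Species balance: n_D = 1 − X; n_C = 1.46 − X; n_A = X.
Total moles n_T = 2.46 − X.
y_i = n_i/n_T, p_i = y_i·P. K_p = p_A / (p_D p_C).
This yields a degree-2 equation in X; solving on (0,1), X = 0.480.

X = 0.480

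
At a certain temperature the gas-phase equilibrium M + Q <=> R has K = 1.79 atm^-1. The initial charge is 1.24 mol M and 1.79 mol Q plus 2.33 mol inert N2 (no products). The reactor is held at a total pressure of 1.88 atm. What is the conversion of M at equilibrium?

Let X = conversion of M (basis 1.24 mol M); extent of reaction ξ = 1.24X.
Mole table: n_M = 1.24 − 1.24X; n_Q = 1.79 − 1.24X; n_R = 1.24X; n_I = 2.33 (inert).
n_T = Σnᵢ = 5.36 − 1.24X.
Mole fractions y_i = n_i/n_T; K = p_R / (p_M p_Q) with p_i = y_i·P.
Setting this equal to 1.79 atm^-1 and taking the physical root (0 < X < 1) gives X = 0.461.

X = 0.461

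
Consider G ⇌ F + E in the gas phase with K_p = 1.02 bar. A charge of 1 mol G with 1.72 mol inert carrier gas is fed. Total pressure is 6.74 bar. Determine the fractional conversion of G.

X = 0.495

Basis: 1 mol G initially; let X = conversion of G. Extent ξ = X.
Moles: n_G = 1 − X; n_F = X; n_E = X; n_I = 1.72 (inert).
Summing: n_T = 2.72 + X.
y_i = n_i/n_T, p_i = y_i·P. K_p = p_F p_E / (p_G).
Substituting and setting equal to 1.02 bar gives a polynomial in X; the root in (0,1) is X = 0.495.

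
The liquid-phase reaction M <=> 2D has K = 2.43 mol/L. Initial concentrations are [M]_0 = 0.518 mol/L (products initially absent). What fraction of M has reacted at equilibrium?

Let X = conversion of M; extent ξ = 0.518·X mol/L.
Concentrations: [M] = 0.518 − 0.518X; [D] = 1.04X.
K = [D]^2 / ([M]).
Equating to 2.43 mol/L: the physical root is X = 0.645.

X = 0.645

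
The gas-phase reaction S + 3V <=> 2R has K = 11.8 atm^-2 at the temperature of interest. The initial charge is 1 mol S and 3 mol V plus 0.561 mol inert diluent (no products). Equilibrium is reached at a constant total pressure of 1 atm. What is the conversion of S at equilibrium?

X = 0.541

Let X = conversion of S (basis 1 mol S); extent of reaction ξ = X.
At extent ξ: n_S = 1 − X; n_V = 3 − 3X; n_R = 2X; n_I = 0.561 (inert).
Summing: n_T = 4.56 − 2X.
Mole fractions y_i = n_i/n_T; K = p_R^2 / (p_S p_V^3) with p_i = y_i·P.
Substituting and setting equal to 11.8 atm^-2 gives a polynomial in X; the root in (0,1) is X = 0.541.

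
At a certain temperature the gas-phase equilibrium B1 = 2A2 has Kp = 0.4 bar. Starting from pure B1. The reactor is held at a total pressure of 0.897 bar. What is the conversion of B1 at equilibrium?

Let X = conversion of B1 (basis 1 mol B1); extent of reaction ξ = X.
At extent ξ: n_B1 = 1 − X; n_A2 = 2X.
Summing: n_T = 1 + X.
Mole fractions y_i = n_i/n_T; Kp = p_A2^2 / (p_B1) with p_i = y_i·P.
Equating to 0.4 bar and solving on 0 < X < 1: X = 0.317.

X = 0.317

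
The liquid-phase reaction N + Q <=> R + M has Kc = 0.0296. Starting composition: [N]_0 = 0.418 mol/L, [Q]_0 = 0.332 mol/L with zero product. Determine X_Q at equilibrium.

X = 0.165

Let X = conversion of Q; extent ξ = 0.332·X mol/L.
Concentrations: [N] = 0.418 − 0.332X; [Q] = 0.332 − 0.332X; [R] = 0.332X; [M] = 0.332X.
Kc = [R] [M] / ([N] [Q]).
Solving Kc = 0.0296 for X ∈ (0,1): X = 0.165.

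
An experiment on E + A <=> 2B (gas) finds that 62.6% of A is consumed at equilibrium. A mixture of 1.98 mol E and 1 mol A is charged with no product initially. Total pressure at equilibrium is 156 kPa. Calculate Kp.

Let X = conversion of A (basis 1 mol A); extent of reaction ξ = X.
At extent ξ: n_E = 1.98 − X; n_A = 1 − X; n_B = 2X.
n_T stays at 2.98 (no change in mole number).
At X = 0.626: n_E = 1.35, n_A = 0.374, n_B = 1.25, n_T = 2.98.
p_i = (n_i/n_T)·P. Kp = p_B^2 / (p_E p_A) = 3.1.

Kp = 3.1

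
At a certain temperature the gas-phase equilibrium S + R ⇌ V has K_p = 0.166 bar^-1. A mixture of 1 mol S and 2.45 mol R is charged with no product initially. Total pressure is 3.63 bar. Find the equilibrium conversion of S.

X = 0.292

Take 1 mol S as basis and let X be its fractional conversion, so ξ = X.
Species balance: n_S = 1 − X; n_R = 2.45 − X; n_V = X.
n_T = Σnᵢ = 3.45 − X.
With p_i = (n_i/n_T)P, K_p = p_V / (p_S p_R).
Equating to 0.166 bar^-1 and solving on 0 < X < 1: X = 0.292.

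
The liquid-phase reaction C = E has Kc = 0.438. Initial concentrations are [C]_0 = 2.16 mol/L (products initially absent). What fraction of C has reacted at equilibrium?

Let X = conversion of C; extent ξ = 2.16·X mol/L.
Concentrations: [C] = 2.16 − 2.16X; [E] = 2.16X.
Kc = [E] / ([C]).
Equating to 0.438: the physical root is X = 0.305.

X = 0.305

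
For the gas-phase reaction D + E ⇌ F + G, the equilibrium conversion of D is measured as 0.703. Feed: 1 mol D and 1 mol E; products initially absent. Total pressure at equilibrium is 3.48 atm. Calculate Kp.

Kp = 5.6

Let X = conversion of D (basis 1 mol D); extent of reaction ξ = X.
Species balance: n_D = 1 − X; n_E = 1 − X; n_F = X; n_G = X.
n_T stays at 2 (no change in mole number).
At X = 0.703: n_D = 0.297, n_E = 0.297, n_F = 0.703, n_G = 0.703, n_T = 2.
p_i = (n_i/n_T)·P. Kp = p_F p_G / (p_D p_E) = 5.6.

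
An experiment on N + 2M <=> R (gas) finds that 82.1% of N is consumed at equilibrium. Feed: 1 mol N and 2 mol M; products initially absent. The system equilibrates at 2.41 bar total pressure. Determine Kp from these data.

Kp = 11.4 bar^-2

Basis: 1 mol N initially; let X = conversion of N. Extent ξ = X.
Mole table: n_N = 1 − X; n_M = 2 − 2X; n_R = X.
Total moles n_T = 3 − 2X.
At X = 0.821: n_N = 0.179, n_M = 0.358, n_R = 0.821, n_T = 1.36.
p_i = (n_i/n_T)·P. Kp = p_R / (p_N p_M^2) = 11.4 bar^-2.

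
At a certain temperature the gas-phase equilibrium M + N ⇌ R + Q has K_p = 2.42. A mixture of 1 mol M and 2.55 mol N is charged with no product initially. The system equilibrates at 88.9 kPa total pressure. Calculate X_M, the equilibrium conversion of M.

X = 0.833

Basis: 1 mol M initially; let X = conversion of M. Extent ξ = X.
Mole table: n_M = 1 − X; n_N = 2.55 − X; n_R = X; n_Q = X.
Since Δν = 0, n_T = 3.55 throughout.
y_i = n_i/n_T, p_i = y_i·P. K_p = p_R p_Q / (p_M p_N).
Setting this equal to 2.42 and taking the physical root (0 < X < 1) gives X = 0.833.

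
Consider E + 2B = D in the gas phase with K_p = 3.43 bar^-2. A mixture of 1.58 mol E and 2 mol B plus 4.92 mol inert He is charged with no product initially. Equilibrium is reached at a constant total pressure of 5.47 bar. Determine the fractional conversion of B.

Basis: 2 mol B initially; let X = conversion of B. Extent ξ = X.
Mole table: n_E = 1.58 − X; n_B = 2 − 2X; n_D = X; n_I = 4.92 (inert).
n_T = Σnᵢ = 8.5 − 2X.
With p_i = (n_i/n_T)P, K_p = p_D / (p_E p_B^2).
Substituting and setting equal to 3.43 bar^-2 gives a polynomial in X; the root in (0,1) is X = 0.690.

X = 0.690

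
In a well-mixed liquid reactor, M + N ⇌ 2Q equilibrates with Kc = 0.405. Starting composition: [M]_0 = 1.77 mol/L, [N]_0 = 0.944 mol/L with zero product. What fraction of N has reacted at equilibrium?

X = 0.325

Let X = conversion of N; extent ξ = 0.944·X mol/L.
Concentrations: [M] = 1.77 − 0.944X; [N] = 0.944 − 0.944X; [Q] = 1.89X.
Kc = [Q]^2 / ([M] [N]).
Solving Kc = 0.405 for X ∈ (0,1): X = 0.325.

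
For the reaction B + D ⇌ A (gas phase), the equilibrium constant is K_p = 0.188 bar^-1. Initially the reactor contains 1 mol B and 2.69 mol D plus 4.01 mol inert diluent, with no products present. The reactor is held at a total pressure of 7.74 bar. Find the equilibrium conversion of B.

X = 0.319

Basis: 1 mol B initially; let X = conversion of B. Extent ξ = X.
At extent ξ: n_B = 1 − X; n_D = 2.69 − X; n_A = X; n_I = 4.01 (inert).
Total moles n_T = 7.7 − X.
Mole fractions y_i = n_i/n_T; K_p = p_A / (p_B p_D) with p_i = y_i·P.
Substituting and setting equal to 0.188 bar^-1 gives a polynomial in X; the root in (0,1) is X = 0.319.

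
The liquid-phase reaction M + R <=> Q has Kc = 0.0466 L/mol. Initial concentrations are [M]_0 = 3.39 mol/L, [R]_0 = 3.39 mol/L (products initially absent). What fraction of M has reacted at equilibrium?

X = 0.122

Let X = conversion of M; extent ξ = 3.39·X mol/L.
Concentrations: [M] = 3.39 − 3.39X; [R] = 3.39 − 3.39X; [Q] = 3.39X.
Kc = [Q] / ([M] [R]).
Setting equal to 0.0466 and solving for X on (0,1) gives X = 0.122.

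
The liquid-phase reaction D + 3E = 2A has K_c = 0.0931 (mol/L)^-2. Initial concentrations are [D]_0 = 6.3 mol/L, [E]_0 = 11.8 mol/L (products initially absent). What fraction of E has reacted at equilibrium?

X = 0.645

Let X = conversion of E; extent ξ = 11.8X/3 mol/L.
Concentrations: [D] = 6.3 − 3.93X; [E] = 11.8 − 11.8X; [A] = 7.87X.
K_c = [A]^2 / ([D] [E]^3).
This equals 0.0931 at X = 0.645 (the root in 0 < X < 1).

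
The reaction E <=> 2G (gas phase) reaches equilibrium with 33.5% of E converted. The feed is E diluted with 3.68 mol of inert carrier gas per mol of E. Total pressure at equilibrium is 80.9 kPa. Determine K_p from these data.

K_p = 10.9 kPa

Take 1 mol E as basis and let X be its fractional conversion, so ξ = X.
Species balance: n_E = 1 − X; n_G = 2X; n_I = 3.68 (inert).
n_T = Σnᵢ = 4.68 + X.
At X = 0.335: n_E = 0.665, n_G = 0.67, n_T = 5.02.
p_i = (n_i/n_T)·P. K_p = p_G^2 / (p_E) = 10.9 kPa.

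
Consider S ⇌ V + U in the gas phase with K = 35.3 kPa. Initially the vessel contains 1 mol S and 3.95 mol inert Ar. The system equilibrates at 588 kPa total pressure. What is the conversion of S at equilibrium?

Basis: 1 mol S initially; let X = conversion of S. Extent ξ = X.
Mole table: n_S = 1 − X; n_V = X; n_U = X; n_I = 3.95 (inert).
Total moles n_T = 4.95 + X.
y_i = n_i/n_T, p_i = y_i·P. K = p_V p_U / (p_S).
Equating to 35.3 kPa and solving on 0 < X < 1: X = 0.429.

X = 0.429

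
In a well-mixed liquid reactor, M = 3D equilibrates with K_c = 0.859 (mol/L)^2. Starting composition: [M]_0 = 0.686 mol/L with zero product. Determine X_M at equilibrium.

Let X = conversion of M; extent ξ = 0.686·X mol/L.
Concentrations: [M] = 0.686 − 0.686X; [D] = 2.06X.
K_c = [D]^3 / ([M]).
Equating to 0.859 (mol/L)^2: the physical root is X = 0.352.

X = 0.352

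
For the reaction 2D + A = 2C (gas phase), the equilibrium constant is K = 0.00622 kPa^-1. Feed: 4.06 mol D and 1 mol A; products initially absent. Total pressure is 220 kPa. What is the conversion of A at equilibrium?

Take 1 mol A as basis and let X be its fractional conversion, so ξ = X.
Species balance: n_D = 4.06 − 2X; n_A = 1 − X; n_C = 2X.
Total moles n_T = 5.06 − X.
With p_i = (n_i/n_T)P, K = p_C^2 / (p_D^2 p_A).
Substituting and setting equal to 0.00622 kPa^-1 gives a polynomial in X; the root in (0,1) is X = 0.548.

X = 0.548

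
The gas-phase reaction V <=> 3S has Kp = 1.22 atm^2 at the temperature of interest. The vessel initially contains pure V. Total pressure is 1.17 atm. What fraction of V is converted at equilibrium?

X = 0.400

Basis: 1 mol V initially; let X = conversion of V. Extent ξ = X.
Species balance: n_V = 1 − X; n_S = 3X.
Total moles n_T = 1 + 2X.
y_i = n_i/n_T, p_i = y_i·P. Kp = p_S^3 / (p_V).
Setting this equal to 1.22 atm^2 and taking the physical root (0 < X < 1) gives X = 0.400.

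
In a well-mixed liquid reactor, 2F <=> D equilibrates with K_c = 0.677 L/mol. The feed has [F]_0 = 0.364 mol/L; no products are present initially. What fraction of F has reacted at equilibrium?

X = 0.266

Let X = conversion of F; extent ξ = 0.364X/2 mol/L.
Concentrations: [F] = 0.364 − 0.364X; [D] = 0.182X.
K_c = [D] / ([F]^2).
Solving K_c = 0.677 for X ∈ (0,1): X = 0.266.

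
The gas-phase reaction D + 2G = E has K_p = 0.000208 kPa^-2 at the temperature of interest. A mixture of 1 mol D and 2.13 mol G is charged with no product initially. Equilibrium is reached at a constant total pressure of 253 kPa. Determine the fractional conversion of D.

X = 0.702

Let X = conversion of D (basis 1 mol D); extent of reaction ξ = X.
Mole table: n_D = 1 − X; n_G = 2.13 − 2X; n_E = X.
Total moles n_T = 3.13 − 2X.
With p_i = (n_i/n_T)P, K_p = p_E / (p_D p_G^2).
Setting this equal to 0.000208 kPa^-2 and taking the physical root (0 < X < 1) gives X = 0.702.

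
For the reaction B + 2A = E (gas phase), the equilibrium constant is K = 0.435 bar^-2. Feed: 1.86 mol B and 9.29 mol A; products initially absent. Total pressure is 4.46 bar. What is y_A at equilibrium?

y_A = 0.769

Take 1.86 mol B as basis and let X be its fractional conversion, so ξ = 1.86X.
Species balance: n_B = 1.86 − 1.86X; n_A = 9.29 − 3.72X; n_E = 1.86X.
Summing: n_T = 11.1 − 3.72X.
With p_i = (n_i/n_T)P, K = p_E / (p_B p_A^2).
Equating to 0.435 bar^-2 and solving on 0 < X < 1: X = 0.836.
Then n_A = 6.18, n_T = 8.04, so y_A = 0.769.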